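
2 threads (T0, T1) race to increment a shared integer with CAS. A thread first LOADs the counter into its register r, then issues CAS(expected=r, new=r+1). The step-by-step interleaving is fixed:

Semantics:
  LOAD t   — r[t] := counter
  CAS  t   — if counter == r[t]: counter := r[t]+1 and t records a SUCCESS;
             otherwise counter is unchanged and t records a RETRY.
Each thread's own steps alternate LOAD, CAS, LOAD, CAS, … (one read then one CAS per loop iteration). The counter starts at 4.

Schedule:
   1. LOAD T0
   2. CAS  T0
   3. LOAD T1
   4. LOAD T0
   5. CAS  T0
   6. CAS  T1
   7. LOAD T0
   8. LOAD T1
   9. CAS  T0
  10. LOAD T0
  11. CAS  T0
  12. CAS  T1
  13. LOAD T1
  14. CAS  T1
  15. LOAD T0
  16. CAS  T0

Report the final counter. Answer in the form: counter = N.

counter = 10

   1) LOAD T0:  M=4  r_T0=4
   2) CAS  T0:  M=5  r_T0=4 ✓
   3) LOAD T1:  M=5  r_T1=5
   4) LOAD T0:  M=5  r_T0=5
   5) CAS  T0:  M=6  r_T0=5 ✓
   6) CAS  T1:  M=6  r_T1=5 ✗
   7) LOAD T0:  M=6  r_T0=6
   8) LOAD T1:  M=6  r_T1=6
   9) CAS  T0:  M=7  r_T0=6 ✓
  10) LOAD T0:  M=7  r_T0=7
  11) CAS  T0:  M=8  r_T0=7 ✓
  12) CAS  T1:  M=8  r_T1=6 ✗
  13) LOAD T1:  M=8  r_T1=8
  14) CAS  T1:  M=9  r_T1=8 ✓
  15) LOAD T0:  M=9  r_T0=9
  16) CAS  T0:  M=10  r_T0=9 ✓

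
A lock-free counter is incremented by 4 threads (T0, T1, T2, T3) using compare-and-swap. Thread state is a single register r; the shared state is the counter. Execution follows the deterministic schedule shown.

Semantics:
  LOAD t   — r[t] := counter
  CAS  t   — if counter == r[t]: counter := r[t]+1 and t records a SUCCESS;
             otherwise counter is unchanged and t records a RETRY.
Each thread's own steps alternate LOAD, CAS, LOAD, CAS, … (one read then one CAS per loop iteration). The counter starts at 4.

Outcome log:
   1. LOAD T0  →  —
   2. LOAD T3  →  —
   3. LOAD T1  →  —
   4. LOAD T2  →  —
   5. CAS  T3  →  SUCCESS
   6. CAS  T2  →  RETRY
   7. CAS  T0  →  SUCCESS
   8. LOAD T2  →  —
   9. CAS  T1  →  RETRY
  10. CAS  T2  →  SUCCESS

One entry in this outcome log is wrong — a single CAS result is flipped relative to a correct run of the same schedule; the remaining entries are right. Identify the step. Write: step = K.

step = 7

Re-executing:
   1) LOAD T0:  M=4  r_T0=4
   2) LOAD T3:  M=4  r_T3=4
   3) LOAD T1:  M=4  r_T1=4
   4) LOAD T2:  M=4  r_T2=4
   5) CAS  T3:  M=5  r_T3=4 ✓
   6) CAS  T2:  M=5  r_T2=4 ✗
   7) CAS  T0:  M=5  r_T0=4 ✗
   8) LOAD T2:  M=5  r_T2=5
   9) CAS  T1:  M=5  r_T1=4 ✗
  10) CAS  T2:  M=6  r_T2=5 ✓
Flip is step 7.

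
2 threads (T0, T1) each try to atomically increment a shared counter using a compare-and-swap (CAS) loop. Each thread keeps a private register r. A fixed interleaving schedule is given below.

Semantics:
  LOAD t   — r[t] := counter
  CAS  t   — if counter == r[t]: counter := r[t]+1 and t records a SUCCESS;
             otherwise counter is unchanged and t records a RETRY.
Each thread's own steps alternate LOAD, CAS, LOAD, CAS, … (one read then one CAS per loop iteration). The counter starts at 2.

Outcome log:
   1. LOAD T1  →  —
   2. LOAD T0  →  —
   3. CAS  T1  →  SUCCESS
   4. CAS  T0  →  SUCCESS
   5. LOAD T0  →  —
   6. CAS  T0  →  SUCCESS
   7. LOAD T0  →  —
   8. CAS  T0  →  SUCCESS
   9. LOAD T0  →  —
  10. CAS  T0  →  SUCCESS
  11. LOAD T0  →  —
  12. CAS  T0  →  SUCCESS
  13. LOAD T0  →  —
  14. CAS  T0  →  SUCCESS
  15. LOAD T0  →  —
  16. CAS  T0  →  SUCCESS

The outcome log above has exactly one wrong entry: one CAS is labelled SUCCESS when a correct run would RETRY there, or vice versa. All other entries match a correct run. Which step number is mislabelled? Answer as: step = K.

Correct run:
1. LOAD T1 → mem=2 r[T1]=2 [LOAD]
2. LOAD T0 → mem=2 r[T0]=2 [LOAD]
3. CAS T1 → mem=3 r[T1]=2 [OK]
4. CAS T0 → mem=3 r[T0]=2 [RETRY]
5. LOAD T0 → mem=3 r[T0]=3 [LOAD]
6. CAS T0 → mem=4 r[T0]=3 [OK]
7. LOAD T0 → mem=4 r[T0]=4 [LOAD]
8. CAS T0 → mem=5 r[T0]=4 [OK]
9. LOAD T0 → mem=5 r[T0]=5 [LOAD]
10. CAS T0 → mem=6 r[T0]=5 [OK]
11. LOAD T0 → mem=6 r[T0]=6 [LOAD]
12. CAS T0 → mem=7 r[T0]=6 [OK]
13. LOAD T0 → mem=7 r[T0]=7 [LOAD]
14. CAS T0 → mem=8 r[T0]=7 [OK]
15. LOAD T0 → mem=8 r[T0]=8 [LOAD]
16. CAS T0 → mem=9 r[T0]=8 [OK]
Log disagrees first at step 4.

step = 4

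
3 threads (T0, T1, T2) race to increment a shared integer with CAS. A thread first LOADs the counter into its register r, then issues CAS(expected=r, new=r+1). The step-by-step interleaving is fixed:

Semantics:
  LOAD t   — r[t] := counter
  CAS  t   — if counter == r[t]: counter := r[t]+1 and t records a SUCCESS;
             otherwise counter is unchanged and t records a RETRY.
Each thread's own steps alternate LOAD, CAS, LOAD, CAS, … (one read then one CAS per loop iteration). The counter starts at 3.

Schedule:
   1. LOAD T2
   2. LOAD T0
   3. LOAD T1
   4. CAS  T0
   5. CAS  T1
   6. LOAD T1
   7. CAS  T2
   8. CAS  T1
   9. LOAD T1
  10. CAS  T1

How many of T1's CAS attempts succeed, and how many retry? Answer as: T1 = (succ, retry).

T1 = (2, 1)

step 1: T2 LOAD ⇒ load; ctr=3 reg=3
step 2: T0 LOAD ⇒ load; ctr=3 reg=3
step 3: T1 LOAD ⇒ load; ctr=3 reg=3
step 4: T0 CAS ⇒ ok; ctr=4 reg=3
step 5: T1 CAS ⇒ retry; ctr=4 reg=3
step 6: T1 LOAD ⇒ load; ctr=4 reg=4
step 7: T2 CAS ⇒ retry; ctr=4 reg=3
step 8: T1 CAS ⇒ ok; ctr=5 reg=4
step 9: T1 LOAD ⇒ load; ctr=5 reg=5
step 10: T1 CAS ⇒ ok; ctr=6 reg=5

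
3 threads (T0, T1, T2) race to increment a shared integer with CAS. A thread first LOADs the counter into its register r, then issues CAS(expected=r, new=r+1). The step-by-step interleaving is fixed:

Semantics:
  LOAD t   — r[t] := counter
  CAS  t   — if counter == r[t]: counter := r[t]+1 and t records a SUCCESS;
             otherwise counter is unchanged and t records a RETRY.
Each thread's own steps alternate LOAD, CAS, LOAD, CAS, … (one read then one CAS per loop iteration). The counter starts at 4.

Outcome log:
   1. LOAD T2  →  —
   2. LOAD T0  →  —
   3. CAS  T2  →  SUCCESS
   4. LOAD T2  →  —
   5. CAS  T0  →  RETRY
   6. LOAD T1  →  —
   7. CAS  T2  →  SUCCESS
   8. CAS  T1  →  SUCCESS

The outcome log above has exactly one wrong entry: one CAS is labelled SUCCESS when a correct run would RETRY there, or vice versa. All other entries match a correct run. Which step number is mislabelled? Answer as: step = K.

Correct run:
#1 T2 reads 4
#2 T0 reads 4
#3 T2 CAS(4→5) writes; counter now 5
#4 T2 reads 5
#5 T0 CAS(4→5) fails; counter now 5
#6 T1 reads 5
#7 T2 CAS(5→6) writes; counter now 6
#8 T1 CAS(5→6) fails; counter now 6
Mismatch at 8.

step = 8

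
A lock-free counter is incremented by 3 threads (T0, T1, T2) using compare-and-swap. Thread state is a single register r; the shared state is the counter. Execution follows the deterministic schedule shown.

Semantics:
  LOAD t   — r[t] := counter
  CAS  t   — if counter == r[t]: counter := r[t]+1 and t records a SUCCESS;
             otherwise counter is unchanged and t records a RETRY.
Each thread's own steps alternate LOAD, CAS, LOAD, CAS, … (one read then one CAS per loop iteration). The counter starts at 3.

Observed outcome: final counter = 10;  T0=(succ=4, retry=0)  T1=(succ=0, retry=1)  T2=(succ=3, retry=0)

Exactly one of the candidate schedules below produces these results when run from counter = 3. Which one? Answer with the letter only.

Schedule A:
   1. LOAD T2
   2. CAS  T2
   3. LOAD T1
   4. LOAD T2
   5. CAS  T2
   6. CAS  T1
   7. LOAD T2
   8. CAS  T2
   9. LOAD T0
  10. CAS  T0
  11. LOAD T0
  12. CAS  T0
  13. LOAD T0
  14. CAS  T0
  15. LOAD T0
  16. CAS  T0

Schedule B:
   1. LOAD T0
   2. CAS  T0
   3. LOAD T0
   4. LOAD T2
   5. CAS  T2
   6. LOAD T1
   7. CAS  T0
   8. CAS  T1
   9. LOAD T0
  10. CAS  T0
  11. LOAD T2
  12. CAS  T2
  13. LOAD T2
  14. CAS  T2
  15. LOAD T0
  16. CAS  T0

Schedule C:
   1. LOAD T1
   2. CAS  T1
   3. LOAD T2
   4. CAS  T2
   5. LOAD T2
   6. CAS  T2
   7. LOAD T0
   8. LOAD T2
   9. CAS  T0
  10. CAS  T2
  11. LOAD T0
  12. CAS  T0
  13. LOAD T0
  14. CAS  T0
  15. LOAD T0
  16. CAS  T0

Tracing schedule A:
   1) LOAD T2:  M=3  r_T2=3
   2) CAS  T2:  M=4  r_T2=3 ✓
   3) LOAD T1:  M=4  r_T1=4
   4) LOAD T2:  M=4  r_T2=4
   5) CAS  T2:  M=5  r_T2=4 ✓
   6) CAS  T1:  M=5  r_T1=4 ✗
   7) LOAD T2:  M=5  r_T2=5
   8) CAS  T2:  M=6  r_T2=5 ✓
   9) LOAD T0:  M=6  r_T0=6
  10) CAS  T0:  M=7  r_T0=6 ✓
  11) LOAD T0:  M=7  r_T0=7
  12) CAS  T0:  M=8  r_T0=7 ✓
  13) LOAD T0:  M=8  r_T0=8
  14) CAS  T0:  M=9  r_T0=8 ✓
  15) LOAD T0:  M=9  r_T0=9
  16) CAS  T0:  M=10  r_T0=9 ✓

A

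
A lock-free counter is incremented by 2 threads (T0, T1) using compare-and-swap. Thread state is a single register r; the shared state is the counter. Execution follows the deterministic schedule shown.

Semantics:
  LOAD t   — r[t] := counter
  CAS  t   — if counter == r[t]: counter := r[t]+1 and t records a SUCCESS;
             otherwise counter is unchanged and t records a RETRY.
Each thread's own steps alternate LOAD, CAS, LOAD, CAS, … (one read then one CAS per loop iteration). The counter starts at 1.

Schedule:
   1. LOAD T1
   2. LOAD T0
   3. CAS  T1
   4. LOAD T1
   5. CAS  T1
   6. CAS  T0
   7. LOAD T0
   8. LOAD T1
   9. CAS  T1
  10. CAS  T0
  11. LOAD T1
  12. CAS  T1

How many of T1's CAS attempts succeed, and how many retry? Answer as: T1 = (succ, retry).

T1 = (4, 0)

T1 LOAD — after: cnt=1, r=1 — load
T0 LOAD — after: cnt=1, r=1 — load
T1 CAS — after: cnt=2, r=1 — ok
T1 LOAD — after: cnt=2, r=2 — load
T1 CAS — after: cnt=3, r=2 — ok
T0 CAS — after: cnt=3, r=1 — retry
T0 LOAD — after: cnt=3, r=3 — load
T1 LOAD — after: cnt=3, r=3 — load
T1 CAS — after: cnt=4, r=3 — ok
T0 CAS — after: cnt=4, r=3 — retry
T1 LOAD — after: cnt=4, r=4 — load
T1 CAS — after: cnt=5, r=4 — ok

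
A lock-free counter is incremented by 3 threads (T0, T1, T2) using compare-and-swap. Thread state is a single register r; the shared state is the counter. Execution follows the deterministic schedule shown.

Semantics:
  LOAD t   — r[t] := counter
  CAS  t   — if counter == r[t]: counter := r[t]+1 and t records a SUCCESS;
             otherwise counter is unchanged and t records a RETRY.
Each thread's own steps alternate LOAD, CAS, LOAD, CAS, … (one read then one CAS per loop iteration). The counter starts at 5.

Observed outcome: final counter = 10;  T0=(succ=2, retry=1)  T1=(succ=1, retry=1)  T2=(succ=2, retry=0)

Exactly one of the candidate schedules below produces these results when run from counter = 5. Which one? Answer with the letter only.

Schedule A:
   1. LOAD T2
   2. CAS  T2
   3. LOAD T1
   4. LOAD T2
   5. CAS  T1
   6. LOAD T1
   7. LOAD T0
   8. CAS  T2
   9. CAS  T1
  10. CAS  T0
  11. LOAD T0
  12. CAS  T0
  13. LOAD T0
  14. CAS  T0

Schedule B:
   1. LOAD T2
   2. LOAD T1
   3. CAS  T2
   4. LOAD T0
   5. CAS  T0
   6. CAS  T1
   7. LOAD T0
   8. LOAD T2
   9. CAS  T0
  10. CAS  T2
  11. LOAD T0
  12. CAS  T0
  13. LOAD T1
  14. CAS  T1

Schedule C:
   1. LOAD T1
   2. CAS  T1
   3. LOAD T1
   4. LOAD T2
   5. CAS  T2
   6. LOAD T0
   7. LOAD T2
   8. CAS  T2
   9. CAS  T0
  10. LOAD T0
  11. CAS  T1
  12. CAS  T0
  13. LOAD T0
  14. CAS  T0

Run C:
step 1: T1 LOAD ⇒ load; ctr=5 reg=5
step 2: T1 CAS ⇒ ok; ctr=6 reg=5
step 3: T1 LOAD ⇒ load; ctr=6 reg=6
step 4: T2 LOAD ⇒ load; ctr=6 reg=6
step 5: T2 CAS ⇒ ok; ctr=7 reg=6
step 6: T0 LOAD ⇒ load; ctr=7 reg=7
step 7: T2 LOAD ⇒ load; ctr=7 reg=7
step 8: T2 CAS ⇒ ok; ctr=8 reg=7
step 9: T0 CAS ⇒ retry; ctr=8 reg=7
step 10: T0 LOAD ⇒ load; ctr=8 reg=8
step 11: T1 CAS ⇒ retry; ctr=8 reg=6
step 12: T0 CAS ⇒ ok; ctr=9 reg=8
step 13: T0 LOAD ⇒ load; ctr=9 reg=9
step 14: T0 CAS ⇒ ok; ctr=10 reg=9

C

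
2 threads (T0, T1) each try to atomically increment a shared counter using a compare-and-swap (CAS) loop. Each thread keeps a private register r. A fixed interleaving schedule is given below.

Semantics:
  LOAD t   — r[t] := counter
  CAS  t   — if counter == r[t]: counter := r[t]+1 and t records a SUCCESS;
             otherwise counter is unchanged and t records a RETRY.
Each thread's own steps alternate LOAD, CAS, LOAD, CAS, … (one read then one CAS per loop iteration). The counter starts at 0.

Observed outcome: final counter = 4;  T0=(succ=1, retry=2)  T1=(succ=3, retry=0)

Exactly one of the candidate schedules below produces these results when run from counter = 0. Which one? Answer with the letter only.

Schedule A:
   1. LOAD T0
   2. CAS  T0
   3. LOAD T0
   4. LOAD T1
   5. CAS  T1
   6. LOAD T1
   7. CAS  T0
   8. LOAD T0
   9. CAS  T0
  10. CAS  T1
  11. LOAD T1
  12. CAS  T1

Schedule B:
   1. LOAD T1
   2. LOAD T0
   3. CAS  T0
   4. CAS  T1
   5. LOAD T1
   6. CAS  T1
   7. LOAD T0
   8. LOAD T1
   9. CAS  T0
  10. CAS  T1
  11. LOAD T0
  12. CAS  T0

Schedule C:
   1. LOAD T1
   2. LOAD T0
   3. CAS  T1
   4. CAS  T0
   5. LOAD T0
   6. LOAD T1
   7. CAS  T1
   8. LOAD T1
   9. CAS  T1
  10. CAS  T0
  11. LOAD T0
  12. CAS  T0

C

Simulating candidate C:
[1] T1.load  rd  (counter 0, T1.r 0)
[2] T0.load  rd  (counter 0, T0.r 0)
[3] T1.cas  hit  (counter 1, T1.r 0)
[4] T0.cas  miss  (counter 1, T0.r 0)
[5] T0.load  rd  (counter 1, T0.r 1)
[6] T1.load  rd  (counter 1, T1.r 1)
[7] T1.cas  hit  (counter 2, T1.r 1)
[8] T1.load  rd  (counter 2, T1.r 2)
[9] T1.cas  hit  (counter 3, T1.r 2)
[10] T0.cas  miss  (counter 3, T0.r 1)
[11] T0.load  rd  (counter 3, T0.r 3)
[12] T0.cas  hit  (counter 4, T0.r 3)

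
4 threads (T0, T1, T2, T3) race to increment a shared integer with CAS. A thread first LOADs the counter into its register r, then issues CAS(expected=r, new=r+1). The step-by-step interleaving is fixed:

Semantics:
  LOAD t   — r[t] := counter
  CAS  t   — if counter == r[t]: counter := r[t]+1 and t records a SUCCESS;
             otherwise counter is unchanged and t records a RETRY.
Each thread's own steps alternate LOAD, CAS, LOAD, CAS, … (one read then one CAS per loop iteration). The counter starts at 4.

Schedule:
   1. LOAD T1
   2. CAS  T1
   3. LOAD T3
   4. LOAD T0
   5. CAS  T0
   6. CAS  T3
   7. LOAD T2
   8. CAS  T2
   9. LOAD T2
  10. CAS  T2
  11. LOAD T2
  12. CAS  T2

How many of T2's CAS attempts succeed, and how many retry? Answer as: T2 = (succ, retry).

T2 = (3, 0)

1. LOAD T1 → mem=4 r[T1]=4 [LOAD]
2. CAS T1 → mem=5 r[T1]=4 [OK]
3. LOAD T3 → mem=5 r[T3]=5 [LOAD]
4. LOAD T0 → mem=5 r[T0]=5 [LOAD]
5. CAS T0 → mem=6 r[T0]=5 [OK]
6. CAS T3 → mem=6 r[T3]=5 [RETRY]
7. LOAD T2 → mem=6 r[T2]=6 [LOAD]
8. CAS T2 → mem=7 r[T2]=6 [OK]
9. LOAD T2 → mem=7 r[T2]=7 [LOAD]
10. CAS T2 → mem=8 r[T2]=7 [OK]
11. LOAD T2 → mem=8 r[T2]=8 [LOAD]
12. CAS T2 → mem=9 r[T2]=8 [OK]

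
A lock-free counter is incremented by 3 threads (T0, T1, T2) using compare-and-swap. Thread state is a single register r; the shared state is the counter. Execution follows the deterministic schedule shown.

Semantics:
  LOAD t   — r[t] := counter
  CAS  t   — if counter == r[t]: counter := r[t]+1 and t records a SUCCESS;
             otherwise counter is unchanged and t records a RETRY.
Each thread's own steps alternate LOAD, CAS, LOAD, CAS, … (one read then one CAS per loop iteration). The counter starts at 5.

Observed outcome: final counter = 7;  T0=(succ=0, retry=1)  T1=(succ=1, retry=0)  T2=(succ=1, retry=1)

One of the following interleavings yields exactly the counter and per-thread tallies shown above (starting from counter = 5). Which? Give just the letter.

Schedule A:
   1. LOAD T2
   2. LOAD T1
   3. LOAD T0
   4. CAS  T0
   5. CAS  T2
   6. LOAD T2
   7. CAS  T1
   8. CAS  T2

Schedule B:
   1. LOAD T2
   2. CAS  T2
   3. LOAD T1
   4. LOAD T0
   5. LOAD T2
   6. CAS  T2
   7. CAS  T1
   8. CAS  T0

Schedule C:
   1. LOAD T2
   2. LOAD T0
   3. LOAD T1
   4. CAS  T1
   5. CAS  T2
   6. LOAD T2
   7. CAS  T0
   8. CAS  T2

C

Simulating candidate C:
T2 LOAD — after: cnt=5, r=5 — load
T0 LOAD — after: cnt=5, r=5 — load
T1 LOAD — after: cnt=5, r=5 — load
T1 CAS — after: cnt=6, r=5 — ok
T2 CAS — after: cnt=6, r=5 — retry
T2 LOAD — after: cnt=6, r=6 — load
T0 CAS — after: cnt=6, r=5 — retry
T2 CAS — after: cnt=7, r=6 — ok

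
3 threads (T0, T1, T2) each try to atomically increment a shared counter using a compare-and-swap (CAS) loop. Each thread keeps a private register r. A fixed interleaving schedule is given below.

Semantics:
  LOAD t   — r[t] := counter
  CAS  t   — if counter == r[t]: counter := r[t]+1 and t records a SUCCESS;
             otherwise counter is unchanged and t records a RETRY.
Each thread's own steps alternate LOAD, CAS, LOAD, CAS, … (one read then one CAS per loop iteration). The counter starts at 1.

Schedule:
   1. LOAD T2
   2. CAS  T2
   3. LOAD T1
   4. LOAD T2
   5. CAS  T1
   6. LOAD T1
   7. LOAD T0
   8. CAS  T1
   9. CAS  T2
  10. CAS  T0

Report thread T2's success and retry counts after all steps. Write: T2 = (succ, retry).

T2 = (1, 1)

1. LOAD T2 → mem=1 r[T2]=1 [LOAD]
2. CAS T2 → mem=2 r[T2]=1 [OK]
3. LOAD T1 → mem=2 r[T1]=2 [LOAD]
4. LOAD T2 → mem=2 r[T2]=2 [LOAD]
5. CAS T1 → mem=3 r[T1]=2 [OK]
6. LOAD T1 → mem=3 r[T1]=3 [LOAD]
7. LOAD T0 → mem=3 r[T0]=3 [LOAD]
8. CAS T1 → mem=4 r[T1]=3 [OK]
9. CAS T2 → mem=4 r[T2]=2 [RETRY]
10. CAS T0 → mem=4 r[T0]=3 [RETRY]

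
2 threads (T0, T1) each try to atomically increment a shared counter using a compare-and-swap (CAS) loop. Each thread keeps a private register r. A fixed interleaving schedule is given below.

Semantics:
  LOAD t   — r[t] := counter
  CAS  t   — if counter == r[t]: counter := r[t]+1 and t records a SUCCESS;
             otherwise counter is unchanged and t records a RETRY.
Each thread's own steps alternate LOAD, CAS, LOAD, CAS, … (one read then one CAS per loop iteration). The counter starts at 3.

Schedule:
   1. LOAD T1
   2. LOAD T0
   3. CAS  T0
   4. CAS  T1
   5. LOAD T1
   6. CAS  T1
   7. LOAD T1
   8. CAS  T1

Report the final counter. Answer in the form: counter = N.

counter = 6

1. LOAD T1 → mem=3 r[T1]=3 [LOAD]
2. LOAD T0 → mem=3 r[T0]=3 [LOAD]
3. CAS T0 → mem=4 r[T0]=3 [OK]
4. CAS T1 → mem=4 r[T1]=3 [RETRY]
5. LOAD T1 → mem=4 r[T1]=4 [LOAD]
6. CAS T1 → mem=5 r[T1]=4 [OK]
7. LOAD T1 → mem=5 r[T1]=5 [LOAD]
8. CAS T1 → mem=6 r[T1]=5 [OK]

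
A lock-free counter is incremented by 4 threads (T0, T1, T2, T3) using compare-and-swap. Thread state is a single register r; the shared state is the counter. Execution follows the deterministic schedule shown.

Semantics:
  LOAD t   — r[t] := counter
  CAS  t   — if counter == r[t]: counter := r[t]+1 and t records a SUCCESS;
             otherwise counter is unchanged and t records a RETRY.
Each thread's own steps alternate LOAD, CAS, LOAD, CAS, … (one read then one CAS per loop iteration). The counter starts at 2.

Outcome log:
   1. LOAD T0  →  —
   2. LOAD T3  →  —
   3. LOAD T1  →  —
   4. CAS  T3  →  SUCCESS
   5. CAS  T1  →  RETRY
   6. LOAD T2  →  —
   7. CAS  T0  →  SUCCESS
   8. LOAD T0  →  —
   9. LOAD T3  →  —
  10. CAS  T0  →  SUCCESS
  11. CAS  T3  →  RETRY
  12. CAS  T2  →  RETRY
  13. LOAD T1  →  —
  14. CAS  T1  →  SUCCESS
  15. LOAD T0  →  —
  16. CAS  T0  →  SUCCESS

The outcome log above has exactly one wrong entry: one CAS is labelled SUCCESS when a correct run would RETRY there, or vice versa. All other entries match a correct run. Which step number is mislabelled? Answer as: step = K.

step = 7

Re-executing:
   1) LOAD T0:  M=2  r_T0=2
   2) LOAD T3:  M=2  r_T3=2
   3) LOAD T1:  M=2  r_T1=2
   4) CAS  T3:  M=3  r_T3=2 ✓
   5) CAS  T1:  M=3  r_T1=2 ✗
   6) LOAD T2:  M=3  r_T2=3
   7) CAS  T0:  M=3  r_T0=2 ✗
   8) LOAD T0:  M=3  r_T0=3
   9) LOAD T3:  M=3  r_T3=3
  10) CAS  T0:  M=4  r_T0=3 ✓
  11) CAS  T3:  M=4  r_T3=3 ✗
  12) CAS  T2:  M=4  r_T2=3 ✗
  13) LOAD T1:  M=4  r_T1=4
  14) CAS  T1:  M=5  r_T1=4 ✓
  15) LOAD T0:  M=5  r_T0=5
  16) CAS  T0:  M=6  r_T0=5 ✓
Flip is step 7.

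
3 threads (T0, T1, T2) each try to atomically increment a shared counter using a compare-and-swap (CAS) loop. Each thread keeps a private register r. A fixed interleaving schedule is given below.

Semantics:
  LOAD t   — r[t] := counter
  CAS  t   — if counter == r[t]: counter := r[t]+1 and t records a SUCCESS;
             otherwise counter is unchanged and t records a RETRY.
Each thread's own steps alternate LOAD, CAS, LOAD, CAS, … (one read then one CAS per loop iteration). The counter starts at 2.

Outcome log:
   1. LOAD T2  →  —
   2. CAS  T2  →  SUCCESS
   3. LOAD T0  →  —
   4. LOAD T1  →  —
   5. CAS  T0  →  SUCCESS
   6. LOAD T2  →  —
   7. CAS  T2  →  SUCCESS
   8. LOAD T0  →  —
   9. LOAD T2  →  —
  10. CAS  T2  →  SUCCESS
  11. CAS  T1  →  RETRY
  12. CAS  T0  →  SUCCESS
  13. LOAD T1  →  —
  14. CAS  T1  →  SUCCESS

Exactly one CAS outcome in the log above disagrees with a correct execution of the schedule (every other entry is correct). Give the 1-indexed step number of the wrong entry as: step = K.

Correct run:
T2 LOAD — after: cnt=2, r=2 — load
T2 CAS — after: cnt=3, r=2 — ok
T0 LOAD — after: cnt=3, r=3 — load
T1 LOAD — after: cnt=3, r=3 — load
T0 CAS — after: cnt=4, r=3 — ok
T2 LOAD — after: cnt=4, r=4 — load
T2 CAS — after: cnt=5, r=4 — ok
T0 LOAD — after: cnt=5, r=5 — load
T2 LOAD — after: cnt=5, r=5 — load
T2 CAS — after: cnt=6, r=5 — ok
T1 CAS — after: cnt=6, r=3 — retry
T0 CAS — after: cnt=6, r=5 — retry
T1 LOAD — after: cnt=6, r=6 — load
T1 CAS — after: cnt=7, r=6 — ok
Flip is step 12.

step = 12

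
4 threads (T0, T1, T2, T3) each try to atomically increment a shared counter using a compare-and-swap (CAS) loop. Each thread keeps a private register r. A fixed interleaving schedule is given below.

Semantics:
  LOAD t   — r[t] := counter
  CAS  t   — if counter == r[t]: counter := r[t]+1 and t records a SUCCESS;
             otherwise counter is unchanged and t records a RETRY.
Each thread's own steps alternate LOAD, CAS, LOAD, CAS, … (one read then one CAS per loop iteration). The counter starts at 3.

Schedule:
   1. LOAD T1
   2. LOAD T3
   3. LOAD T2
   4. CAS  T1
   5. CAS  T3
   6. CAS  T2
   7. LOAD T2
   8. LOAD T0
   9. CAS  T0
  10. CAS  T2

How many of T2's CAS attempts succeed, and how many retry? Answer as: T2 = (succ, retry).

step 1: T1 LOAD ⇒ load; ctr=3 reg=3
step 2: T3 LOAD ⇒ load; ctr=3 reg=3
step 3: T2 LOAD ⇒ load; ctr=3 reg=3
step 4: T1 CAS ⇒ ok; ctr=4 reg=3
step 5: T3 CAS ⇒ retry; ctr=4 reg=3
step 6: T2 CAS ⇒ retry; ctr=4 reg=3
step 7: T2 LOAD ⇒ load; ctr=4 reg=4
step 8: T0 LOAD ⇒ load; ctr=4 reg=4
step 9: T0 CAS ⇒ ok; ctr=5 reg=4
step 10: T2 CAS ⇒ retry; ctr=5 reg=4

T2 = (0, 2)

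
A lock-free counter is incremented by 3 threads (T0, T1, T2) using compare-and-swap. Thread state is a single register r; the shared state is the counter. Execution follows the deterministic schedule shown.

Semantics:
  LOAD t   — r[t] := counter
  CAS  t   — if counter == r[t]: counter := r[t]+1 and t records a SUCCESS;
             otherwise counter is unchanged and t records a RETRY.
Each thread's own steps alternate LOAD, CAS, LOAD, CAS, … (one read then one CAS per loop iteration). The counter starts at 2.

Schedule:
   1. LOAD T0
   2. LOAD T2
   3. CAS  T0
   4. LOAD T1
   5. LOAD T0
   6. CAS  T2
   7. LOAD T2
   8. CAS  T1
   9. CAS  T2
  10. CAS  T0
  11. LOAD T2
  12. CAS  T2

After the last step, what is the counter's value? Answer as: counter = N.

counter = 5

#1 T0 reads 2
#2 T2 reads 2
#3 T0 CAS(2→3) writes; counter now 3
#4 T1 reads 3
#5 T0 reads 3
#6 T2 CAS(2→3) fails; counter now 3
#7 T2 reads 3
#8 T1 CAS(3→4) writes; counter now 4
#9 T2 CAS(3→4) fails; counter now 4
#10 T0 CAS(3→4) fails; counter now 4
#11 T2 reads 4
#12 T2 CAS(4→5) writes; counter now 5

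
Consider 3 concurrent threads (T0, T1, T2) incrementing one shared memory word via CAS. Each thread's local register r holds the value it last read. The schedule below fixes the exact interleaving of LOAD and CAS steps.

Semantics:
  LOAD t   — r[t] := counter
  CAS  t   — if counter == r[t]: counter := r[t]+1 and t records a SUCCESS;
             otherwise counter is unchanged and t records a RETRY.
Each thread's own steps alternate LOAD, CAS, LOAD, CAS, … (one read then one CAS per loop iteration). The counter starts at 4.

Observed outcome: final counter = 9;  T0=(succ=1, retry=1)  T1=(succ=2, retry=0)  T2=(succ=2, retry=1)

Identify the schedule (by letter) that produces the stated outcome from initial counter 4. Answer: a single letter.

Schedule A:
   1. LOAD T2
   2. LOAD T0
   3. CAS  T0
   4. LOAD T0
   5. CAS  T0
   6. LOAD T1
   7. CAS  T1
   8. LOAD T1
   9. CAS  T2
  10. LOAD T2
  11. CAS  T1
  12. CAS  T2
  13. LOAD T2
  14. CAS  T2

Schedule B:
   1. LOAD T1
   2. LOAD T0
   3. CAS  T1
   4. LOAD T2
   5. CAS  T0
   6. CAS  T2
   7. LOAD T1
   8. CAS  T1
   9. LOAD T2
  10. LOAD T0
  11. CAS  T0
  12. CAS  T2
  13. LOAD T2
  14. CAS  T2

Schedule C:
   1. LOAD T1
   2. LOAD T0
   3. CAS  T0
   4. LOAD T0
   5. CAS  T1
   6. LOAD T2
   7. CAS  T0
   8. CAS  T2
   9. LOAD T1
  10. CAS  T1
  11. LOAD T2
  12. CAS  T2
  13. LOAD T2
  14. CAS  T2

B

Run B:
step 1: T1 LOAD ⇒ load; ctr=4 reg=4
step 2: T0 LOAD ⇒ load; ctr=4 reg=4
step 3: T1 CAS ⇒ ok; ctr=5 reg=4
step 4: T2 LOAD ⇒ load; ctr=5 reg=5
step 5: T0 CAS ⇒ retry; ctr=5 reg=4
step 6: T2 CAS ⇒ ok; ctr=6 reg=5
step 7: T1 LOAD ⇒ load; ctr=6 reg=6
step 8: T1 CAS ⇒ ok; ctr=7 reg=6
step 9: T2 LOAD ⇒ load; ctr=7 reg=7
step 10: T0 LOAD ⇒ load; ctr=7 reg=7
step 11: T0 CAS ⇒ ok; ctr=8 reg=7
step 12: T2 CAS ⇒ retry; ctr=8 reg=7
step 13: T2 LOAD ⇒ load; ctr=8 reg=8
step 14: T2 CAS ⇒ ok; ctr=9 reg=8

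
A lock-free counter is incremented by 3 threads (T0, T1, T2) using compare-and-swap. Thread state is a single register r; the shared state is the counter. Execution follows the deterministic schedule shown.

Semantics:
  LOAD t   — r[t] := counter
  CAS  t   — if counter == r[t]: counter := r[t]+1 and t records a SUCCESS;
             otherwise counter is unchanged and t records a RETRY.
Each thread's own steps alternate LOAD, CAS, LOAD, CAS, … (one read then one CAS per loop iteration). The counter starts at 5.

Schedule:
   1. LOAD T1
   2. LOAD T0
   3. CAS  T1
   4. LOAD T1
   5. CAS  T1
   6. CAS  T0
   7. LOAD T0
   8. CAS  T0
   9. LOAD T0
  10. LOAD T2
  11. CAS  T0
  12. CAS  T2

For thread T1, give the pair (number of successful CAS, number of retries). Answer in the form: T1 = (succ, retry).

[1] T1.load  rd  (counter 5, T1.r 5)
[2] T0.load  rd  (counter 5, T0.r 5)
[3] T1.cas  hit  (counter 6, T1.r 5)
[4] T1.load  rd  (counter 6, T1.r 6)
[5] T1.cas  hit  (counter 7, T1.r 6)
[6] T0.cas  miss  (counter 7, T0.r 5)
[7] T0.load  rd  (counter 7, T0.r 7)
[8] T0.cas  hit  (counter 8, T0.r 7)
[9] T0.load  rd  (counter 8, T0.r 8)
[10] T2.load  rd  (counter 8, T2.r 8)
[11] T0.cas  hit  (counter 9, T0.r 8)
[12] T2.cas  miss  (counter 9, T2.r 8)

T1 = (2, 0)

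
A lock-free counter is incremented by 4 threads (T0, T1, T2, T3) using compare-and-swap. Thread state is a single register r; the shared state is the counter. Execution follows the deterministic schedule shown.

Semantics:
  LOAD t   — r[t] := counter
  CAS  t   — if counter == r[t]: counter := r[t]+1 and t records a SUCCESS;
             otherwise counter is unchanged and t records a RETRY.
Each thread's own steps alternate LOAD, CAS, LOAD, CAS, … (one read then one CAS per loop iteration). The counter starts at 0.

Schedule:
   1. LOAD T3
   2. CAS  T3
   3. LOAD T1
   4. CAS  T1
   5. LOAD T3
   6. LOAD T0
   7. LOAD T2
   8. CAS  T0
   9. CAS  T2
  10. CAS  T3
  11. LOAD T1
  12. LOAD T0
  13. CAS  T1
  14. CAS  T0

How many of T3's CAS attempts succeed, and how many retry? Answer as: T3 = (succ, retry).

1. LOAD T3 → mem=0 r[T3]=0 [LOAD]
2. CAS T3 → mem=1 r[T3]=0 [OK]
3. LOAD T1 → mem=1 r[T1]=1 [LOAD]
4. CAS T1 → mem=2 r[T1]=1 [OK]
5. LOAD T3 → mem=2 r[T3]=2 [LOAD]
6. LOAD T0 → mem=2 r[T0]=2 [LOAD]
7. LOAD T2 → mem=2 r[T2]=2 [LOAD]
8. CAS T0 → mem=3 r[T0]=2 [OK]
9. CAS T2 → mem=3 r[T2]=2 [RETRY]
10. CAS T3 → mem=3 r[T3]=2 [RETRY]
11. LOAD T1 → mem=3 r[T1]=3 [LOAD]
12. LOAD T0 → mem=3 r[T0]=3 [LOAD]
13. CAS T1 → mem=4 r[T1]=3 [OK]
14. CAS T0 → mem=4 r[T0]=3 [RETRY]

T3 = (1, 1)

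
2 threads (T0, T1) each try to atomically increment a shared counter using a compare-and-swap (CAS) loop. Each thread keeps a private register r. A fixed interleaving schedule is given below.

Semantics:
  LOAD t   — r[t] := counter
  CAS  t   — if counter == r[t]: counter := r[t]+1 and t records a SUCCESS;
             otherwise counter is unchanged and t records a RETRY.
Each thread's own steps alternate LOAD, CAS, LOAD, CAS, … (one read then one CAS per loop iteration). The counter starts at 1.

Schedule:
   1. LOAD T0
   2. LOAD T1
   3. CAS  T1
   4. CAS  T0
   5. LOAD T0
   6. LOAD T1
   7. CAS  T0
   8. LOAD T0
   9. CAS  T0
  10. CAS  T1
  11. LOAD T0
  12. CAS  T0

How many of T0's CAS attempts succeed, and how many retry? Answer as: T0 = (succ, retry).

T0 = (3, 1)

step 1: T0 LOAD ⇒ load; ctr=1 reg=1
step 2: T1 LOAD ⇒ load; ctr=1 reg=1
step 3: T1 CAS ⇒ ok; ctr=2 reg=1
step 4: T0 CAS ⇒ retry; ctr=2 reg=1
step 5: T0 LOAD ⇒ load; ctr=2 reg=2
step 6: T1 LOAD ⇒ load; ctr=2 reg=2
step 7: T0 CAS ⇒ ok; ctr=3 reg=2
step 8: T0 LOAD ⇒ load; ctr=3 reg=3
step 9: T0 CAS ⇒ ok; ctr=4 reg=3
step 10: T1 CAS ⇒ retry; ctr=4 reg=2
step 11: T0 LOAD ⇒ load; ctr=4 reg=4
step 12: T0 CAS ⇒ ok; ctr=5 reg=4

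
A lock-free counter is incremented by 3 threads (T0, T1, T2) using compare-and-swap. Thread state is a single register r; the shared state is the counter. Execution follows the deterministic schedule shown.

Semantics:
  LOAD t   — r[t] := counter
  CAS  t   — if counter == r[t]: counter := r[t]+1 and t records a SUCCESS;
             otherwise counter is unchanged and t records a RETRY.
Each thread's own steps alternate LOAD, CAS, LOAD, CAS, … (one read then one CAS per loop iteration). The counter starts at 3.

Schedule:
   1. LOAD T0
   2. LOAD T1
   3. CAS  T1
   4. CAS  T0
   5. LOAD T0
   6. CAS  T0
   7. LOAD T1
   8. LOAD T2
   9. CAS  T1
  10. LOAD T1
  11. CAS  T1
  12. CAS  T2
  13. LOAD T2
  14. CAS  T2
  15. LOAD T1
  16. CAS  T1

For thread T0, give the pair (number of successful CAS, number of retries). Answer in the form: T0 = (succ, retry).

[1] T0.load  rd  (counter 3, T0.r 3)
[2] T1.load  rd  (counter 3, T1.r 3)
[3] T1.cas  hit  (counter 4, T1.r 3)
[4] T0.cas  miss  (counter 4, T0.r 3)
[5] T0.load  rd  (counter 4, T0.r 4)
[6] T0.cas  hit  (counter 5, T0.r 4)
[7] T1.load  rd  (counter 5, T1.r 5)
[8] T2.load  rd  (counter 5, T2.r 5)
[9] T1.cas  hit  (counter 6, T1.r 5)
[10] T1.load  rd  (counter 6, T1.r 6)
[11] T1.cas  hit  (counter 7, T1.r 6)
[12] T2.cas  miss  (counter 7, T2.r 5)
[13] T2.load  rd  (counter 7, T2.r 7)
[14] T2.cas  hit  (counter 8, T2.r 7)
[15] T1.load  rd  (counter 8, T1.r 8)
[16] T1.cas  hit  (counter 9, T1.r 8)

T0 = (1, 1)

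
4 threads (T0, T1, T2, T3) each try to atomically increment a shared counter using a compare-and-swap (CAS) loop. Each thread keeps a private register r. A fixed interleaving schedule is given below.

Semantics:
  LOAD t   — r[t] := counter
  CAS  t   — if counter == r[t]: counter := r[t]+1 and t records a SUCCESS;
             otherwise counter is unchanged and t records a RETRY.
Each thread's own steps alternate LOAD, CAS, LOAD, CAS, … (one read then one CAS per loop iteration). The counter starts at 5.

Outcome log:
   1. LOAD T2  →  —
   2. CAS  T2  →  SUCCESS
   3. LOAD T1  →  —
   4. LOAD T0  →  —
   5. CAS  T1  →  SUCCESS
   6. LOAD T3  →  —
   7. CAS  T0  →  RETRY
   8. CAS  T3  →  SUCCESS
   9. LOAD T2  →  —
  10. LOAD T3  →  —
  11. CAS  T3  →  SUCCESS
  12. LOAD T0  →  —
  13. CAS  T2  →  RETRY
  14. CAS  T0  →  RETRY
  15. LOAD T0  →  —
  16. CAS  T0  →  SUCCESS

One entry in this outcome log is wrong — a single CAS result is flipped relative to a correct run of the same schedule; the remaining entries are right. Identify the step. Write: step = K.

Reference trace:
[1] T2.load  rd  (counter 5, T2.r 5)
[2] T2.cas  hit  (counter 6, T2.r 5)
[3] T1.load  rd  (counter 6, T1.r 6)
[4] T0.load  rd  (counter 6, T0.r 6)
[5] T1.cas  hit  (counter 7, T1.r 6)
[6] T3.load  rd  (counter 7, T3.r 7)
[7] T0.cas  miss  (counter 7, T0.r 6)
[8] T3.cas  hit  (counter 8, T3.r 7)
[9] T2.load  rd  (counter 8, T2.r 8)
[10] T3.load  rd  (counter 8, T3.r 8)
[11] T3.cas  hit  (counter 9, T3.r 8)
[12] T0.load  rd  (counter 9, T0.r 9)
[13] T2.cas  miss  (counter 9, T2.r 8)
[14] T0.cas  hit  (counter 10, T0.r 9)
[15] T0.load  rd  (counter 10, T0.r 10)
[16] T0.cas  hit  (counter 11, T0.r 10)
Mismatch at 14.

step = 14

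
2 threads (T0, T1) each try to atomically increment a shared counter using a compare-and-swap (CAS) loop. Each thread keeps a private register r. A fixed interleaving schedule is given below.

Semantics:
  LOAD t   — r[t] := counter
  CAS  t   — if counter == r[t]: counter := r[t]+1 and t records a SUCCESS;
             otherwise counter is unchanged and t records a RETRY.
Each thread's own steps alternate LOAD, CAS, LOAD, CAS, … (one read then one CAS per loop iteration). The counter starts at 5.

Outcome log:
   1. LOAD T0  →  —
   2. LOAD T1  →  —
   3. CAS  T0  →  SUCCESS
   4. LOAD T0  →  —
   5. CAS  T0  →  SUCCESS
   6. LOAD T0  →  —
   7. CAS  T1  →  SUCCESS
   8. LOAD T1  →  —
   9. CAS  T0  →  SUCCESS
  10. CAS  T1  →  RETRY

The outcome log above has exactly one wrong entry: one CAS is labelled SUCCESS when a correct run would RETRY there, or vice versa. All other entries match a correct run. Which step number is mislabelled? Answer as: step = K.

step = 7

Correct run:
1. LOAD T0 → mem=5 r[T0]=5 [LOAD]
2. LOAD T1 → mem=5 r[T1]=5 [LOAD]
3. CAS T0 → mem=6 r[T0]=5 [OK]
4. LOAD T0 → mem=6 r[T0]=6 [LOAD]
5. CAS T0 → mem=7 r[T0]=6 [OK]
6. LOAD T0 → mem=7 r[T0]=7 [LOAD]
7. CAS T1 → mem=7 r[T1]=5 [RETRY]
8. LOAD T1 → mem=7 r[T1]=7 [LOAD]
9. CAS T0 → mem=8 r[T0]=7 [OK]
10. CAS T1 → mem=8 r[T1]=7 [RETRY]
Log disagrees first at step 7.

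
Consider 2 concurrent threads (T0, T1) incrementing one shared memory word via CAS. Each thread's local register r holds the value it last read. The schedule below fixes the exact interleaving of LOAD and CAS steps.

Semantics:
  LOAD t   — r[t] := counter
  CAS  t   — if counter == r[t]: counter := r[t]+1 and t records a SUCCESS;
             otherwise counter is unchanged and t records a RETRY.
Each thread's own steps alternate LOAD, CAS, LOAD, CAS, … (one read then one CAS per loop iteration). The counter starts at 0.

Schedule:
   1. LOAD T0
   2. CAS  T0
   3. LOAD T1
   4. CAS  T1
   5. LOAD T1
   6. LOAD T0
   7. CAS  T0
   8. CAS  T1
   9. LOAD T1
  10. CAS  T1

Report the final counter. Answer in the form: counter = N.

counter = 4

[1] T0.load  rd  (counter 0, T0.r 0)
[2] T0.cas  hit  (counter 1, T0.r 0)
[3] T1.load  rd  (counter 1, T1.r 1)
[4] T1.cas  hit  (counter 2, T1.r 1)
[5] T1.load  rd  (counter 2, T1.r 2)
[6] T0.load  rd  (counter 2, T0.r 2)
[7] T0.cas  hit  (counter 3, T0.r 2)
[8] T1.cas  miss  (counter 3, T1.r 2)
[9] T1.load  rd  (counter 3, T1.r 3)
[10] T1.cas  hit  (counter 4, T1.r 3)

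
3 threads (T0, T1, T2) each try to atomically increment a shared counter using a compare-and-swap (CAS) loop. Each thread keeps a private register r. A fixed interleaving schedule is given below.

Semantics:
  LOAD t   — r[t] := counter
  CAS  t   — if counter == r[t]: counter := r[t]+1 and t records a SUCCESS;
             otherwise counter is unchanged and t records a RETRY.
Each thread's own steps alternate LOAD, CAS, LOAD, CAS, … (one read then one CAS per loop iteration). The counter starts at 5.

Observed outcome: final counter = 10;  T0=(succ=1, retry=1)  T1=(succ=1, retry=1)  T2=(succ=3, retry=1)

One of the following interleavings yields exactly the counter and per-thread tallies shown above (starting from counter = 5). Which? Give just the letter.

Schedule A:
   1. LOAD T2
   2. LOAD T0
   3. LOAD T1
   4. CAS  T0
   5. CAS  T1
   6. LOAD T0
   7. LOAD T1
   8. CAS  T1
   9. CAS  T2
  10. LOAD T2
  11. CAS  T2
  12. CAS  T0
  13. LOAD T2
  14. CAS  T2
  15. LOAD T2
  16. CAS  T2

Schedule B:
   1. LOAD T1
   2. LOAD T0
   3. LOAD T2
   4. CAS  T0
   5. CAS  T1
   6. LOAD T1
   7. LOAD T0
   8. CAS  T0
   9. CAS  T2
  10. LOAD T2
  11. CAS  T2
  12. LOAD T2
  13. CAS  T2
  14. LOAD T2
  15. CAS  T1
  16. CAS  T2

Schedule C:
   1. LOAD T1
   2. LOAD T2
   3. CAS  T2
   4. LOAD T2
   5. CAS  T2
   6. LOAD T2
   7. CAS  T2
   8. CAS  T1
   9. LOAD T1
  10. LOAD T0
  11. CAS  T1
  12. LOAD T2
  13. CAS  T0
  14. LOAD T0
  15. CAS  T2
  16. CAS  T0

Simulating candidate A:
1. LOAD T2 → mem=5 r[T2]=5 [LOAD]
2. LOAD T0 → mem=5 r[T0]=5 [LOAD]
3. LOAD T1 → mem=5 r[T1]=5 [LOAD]
4. CAS T0 → mem=6 r[T0]=5 [OK]
5. CAS T1 → mem=6 r[T1]=5 [RETRY]
6. LOAD T0 → mem=6 r[T0]=6 [LOAD]
7. LOAD T1 → mem=6 r[T1]=6 [LOAD]
8. CAS T1 → mem=7 r[T1]=6 [OK]
9. CAS T2 → mem=7 r[T2]=5 [RETRY]
10. LOAD T2 → mem=7 r[T2]=7 [LOAD]
11. CAS T2 → mem=8 r[T2]=7 [OK]
12. CAS T0 → mem=8 r[T0]=6 [RETRY]
13. LOAD T2 → mem=8 r[T2]=8 [LOAD]
14. CAS T2 → mem=9 r[T2]=8 [OK]
15. LOAD T2 → mem=9 r[T2]=9 [LOAD]
16. CAS T2 → mem=10 r[T2]=9 [OK]

A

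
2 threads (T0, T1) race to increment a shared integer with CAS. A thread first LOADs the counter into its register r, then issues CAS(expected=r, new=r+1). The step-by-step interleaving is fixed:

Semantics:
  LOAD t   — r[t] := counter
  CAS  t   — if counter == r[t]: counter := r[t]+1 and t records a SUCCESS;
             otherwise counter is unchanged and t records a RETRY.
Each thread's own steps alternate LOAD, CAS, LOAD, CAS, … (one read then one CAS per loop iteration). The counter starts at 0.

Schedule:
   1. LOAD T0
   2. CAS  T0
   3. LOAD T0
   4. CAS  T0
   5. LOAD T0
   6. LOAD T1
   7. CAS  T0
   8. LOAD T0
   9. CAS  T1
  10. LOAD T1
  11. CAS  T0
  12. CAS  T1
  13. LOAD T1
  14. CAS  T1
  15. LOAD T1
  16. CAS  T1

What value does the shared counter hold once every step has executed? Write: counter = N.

step 1: T0 LOAD ⇒ load; ctr=0 reg=0
step 2: T0 CAS ⇒ ok; ctr=1 reg=0
step 3: T0 LOAD ⇒ load; ctr=1 reg=1
step 4: T0 CAS ⇒ ok; ctr=2 reg=1
step 5: T0 LOAD ⇒ load; ctr=2 reg=2
step 6: T1 LOAD ⇒ load; ctr=2 reg=2
step 7: T0 CAS ⇒ ok; ctr=3 reg=2
step 8: T0 LOAD ⇒ load; ctr=3 reg=3
step 9: T1 CAS ⇒ retry; ctr=3 reg=2
step 10: T1 LOAD ⇒ load; ctr=3 reg=3
step 11: T0 CAS ⇒ ok; ctr=4 reg=3
step 12: T1 CAS ⇒ retry; ctr=4 reg=3
step 13: T1 LOAD ⇒ load; ctr=4 reg=4
step 14: T1 CAS ⇒ ok; ctr=5 reg=4
step 15: T1 LOAD ⇒ load; ctr=5 reg=5
step 16: T1 CAS ⇒ ok; ctr=6 reg=5

counter = 6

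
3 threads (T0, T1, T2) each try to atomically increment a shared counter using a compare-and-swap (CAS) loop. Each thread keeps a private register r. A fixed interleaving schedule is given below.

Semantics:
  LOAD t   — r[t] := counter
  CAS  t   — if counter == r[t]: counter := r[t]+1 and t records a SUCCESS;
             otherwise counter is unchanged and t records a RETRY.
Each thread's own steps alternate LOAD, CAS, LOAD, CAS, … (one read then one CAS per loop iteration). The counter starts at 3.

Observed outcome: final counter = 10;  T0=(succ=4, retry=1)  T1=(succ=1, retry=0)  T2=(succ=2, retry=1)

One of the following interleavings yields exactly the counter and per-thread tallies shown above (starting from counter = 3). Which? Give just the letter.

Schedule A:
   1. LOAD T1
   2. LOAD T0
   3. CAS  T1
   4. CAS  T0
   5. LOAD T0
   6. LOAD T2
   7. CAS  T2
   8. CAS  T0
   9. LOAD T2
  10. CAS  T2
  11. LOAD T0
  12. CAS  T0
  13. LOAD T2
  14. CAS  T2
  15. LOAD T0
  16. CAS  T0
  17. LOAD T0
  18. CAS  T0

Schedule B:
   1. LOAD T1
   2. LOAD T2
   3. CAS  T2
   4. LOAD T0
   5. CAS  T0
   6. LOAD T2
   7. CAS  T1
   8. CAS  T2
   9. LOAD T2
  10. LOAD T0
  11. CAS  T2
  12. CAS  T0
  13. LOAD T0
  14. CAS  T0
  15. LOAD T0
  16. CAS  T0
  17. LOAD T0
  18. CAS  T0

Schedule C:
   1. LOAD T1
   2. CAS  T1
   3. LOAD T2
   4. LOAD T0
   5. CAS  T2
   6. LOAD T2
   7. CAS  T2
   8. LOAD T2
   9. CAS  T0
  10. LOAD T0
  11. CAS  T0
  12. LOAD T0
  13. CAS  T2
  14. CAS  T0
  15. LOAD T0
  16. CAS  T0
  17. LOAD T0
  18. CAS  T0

Run C:
   1) LOAD T1:  M=3  r_T1=3
   2) CAS  T1:  M=4  r_T1=3 ✓
   3) LOAD T2:  M=4  r_T2=4
   4) LOAD T0:  M=4  r_T0=4
   5) CAS  T2:  M=5  r_T2=4 ✓
   6) LOAD T2:  M=5  r_T2=5
   7) CAS  T2:  M=6  r_T2=5 ✓
   8) LOAD T2:  M=6  r_T2=6
   9) CAS  T0:  M=6  r_T0=4 ✗
  10) LOAD T0:  M=6  r_T0=6
  11) CAS  T0:  M=7  r_T0=6 ✓
  12) LOAD T0:  M=7  r_T0=7
  13) CAS  T2:  M=7  r_T2=6 ✗
  14) CAS  T0:  M=8  r_T0=7 ✓
  15) LOAD T0:  M=8  r_T0=8
  16) CAS  T0:  M=9  r_T0=8 ✓
  17) LOAD T0:  M=9  r_T0=9
  18) CAS  T0:  M=10  r_T0=9 ✓

C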